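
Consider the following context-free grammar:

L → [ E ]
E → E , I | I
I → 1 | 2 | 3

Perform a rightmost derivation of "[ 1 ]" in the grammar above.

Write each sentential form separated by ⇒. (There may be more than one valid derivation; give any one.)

L ⇒ [ E ] ⇒ [ I ] ⇒ [ 1 ]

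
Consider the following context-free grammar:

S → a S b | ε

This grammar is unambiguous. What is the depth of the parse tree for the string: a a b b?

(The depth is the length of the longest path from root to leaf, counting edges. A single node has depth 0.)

3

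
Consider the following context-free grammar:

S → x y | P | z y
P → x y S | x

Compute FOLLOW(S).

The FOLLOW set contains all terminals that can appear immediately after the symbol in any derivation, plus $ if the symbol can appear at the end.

We compute FOLLOW(S) using the standard algorithm.
FOLLOW(S) starts with {$}.
FIRST(P) = {x}
FIRST(S) = {x, z}
FOLLOW(P) = {$}
FOLLOW(S) = {$}
Therefore, FOLLOW(S) = {$}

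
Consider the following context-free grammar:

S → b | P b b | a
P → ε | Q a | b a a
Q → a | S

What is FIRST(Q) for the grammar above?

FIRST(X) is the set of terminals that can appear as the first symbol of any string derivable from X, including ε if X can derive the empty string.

We compute FIRST(Q) using the standard algorithm.
FIRST(P) = {a, b, ε}
FIRST(Q) = {a, b}
FIRST(S) = {a, b}
Therefore, FIRST(Q) = {a, b}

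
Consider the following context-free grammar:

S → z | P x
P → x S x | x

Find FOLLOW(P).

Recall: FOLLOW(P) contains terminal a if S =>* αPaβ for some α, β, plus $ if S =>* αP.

We compute FOLLOW(P) using the standard algorithm.
FOLLOW(S) starts with {$}.
FIRST(P) = {x}
FIRST(S) = {x, z}
FOLLOW(P) = {x}
FOLLOW(S) = {$, x}
Therefore, FOLLOW(P) = {x}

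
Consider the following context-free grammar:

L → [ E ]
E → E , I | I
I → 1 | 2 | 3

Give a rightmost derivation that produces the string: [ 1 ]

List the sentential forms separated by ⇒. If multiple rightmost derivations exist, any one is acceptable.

L ⇒ [ E ] ⇒ [ I ] ⇒ [ 1 ]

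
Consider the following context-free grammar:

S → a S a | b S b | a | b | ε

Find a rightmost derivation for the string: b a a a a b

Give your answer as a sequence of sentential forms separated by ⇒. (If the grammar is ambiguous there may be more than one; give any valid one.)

S ⇒ b S b ⇒ b a S a b ⇒ b a a S a a b ⇒ b a a a a b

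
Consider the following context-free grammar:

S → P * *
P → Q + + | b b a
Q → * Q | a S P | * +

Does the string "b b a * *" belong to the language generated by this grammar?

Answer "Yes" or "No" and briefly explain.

Yes - a valid derivation exists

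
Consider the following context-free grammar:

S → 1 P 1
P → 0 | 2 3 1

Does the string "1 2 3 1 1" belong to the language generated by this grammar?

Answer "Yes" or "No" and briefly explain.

Yes - a valid derivation exists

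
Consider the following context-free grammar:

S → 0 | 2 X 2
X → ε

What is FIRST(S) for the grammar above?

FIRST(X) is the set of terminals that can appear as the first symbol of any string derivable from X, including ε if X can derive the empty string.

We compute FIRST(S) using the standard algorithm.
FIRST(S) = {0, 2}
FIRST(X) = {ε}
Therefore, FIRST(S) = {0, 2}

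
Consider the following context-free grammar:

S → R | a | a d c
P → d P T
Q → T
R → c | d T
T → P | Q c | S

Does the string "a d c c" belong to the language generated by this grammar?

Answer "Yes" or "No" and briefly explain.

No - no valid derivation exists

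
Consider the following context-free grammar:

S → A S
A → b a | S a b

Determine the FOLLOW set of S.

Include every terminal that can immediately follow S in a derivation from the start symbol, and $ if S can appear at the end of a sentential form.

We compute FOLLOW(S) using the standard algorithm.
FOLLOW(S) starts with {$}.
FIRST(A) = {b}
FIRST(S) = {b}
FOLLOW(A) = {b}
FOLLOW(S) = {$, a}
Therefore, FOLLOW(S) = {$, a}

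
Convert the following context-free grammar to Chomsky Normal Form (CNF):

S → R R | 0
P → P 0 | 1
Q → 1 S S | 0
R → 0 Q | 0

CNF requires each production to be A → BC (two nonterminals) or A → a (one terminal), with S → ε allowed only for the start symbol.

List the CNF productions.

S → 0; T0 → 0; P → 1; T1 → 1; Q → 0; R → 0; S → R R; P → P T0; Q → T1 X0; X0 → S S; R → T0 Q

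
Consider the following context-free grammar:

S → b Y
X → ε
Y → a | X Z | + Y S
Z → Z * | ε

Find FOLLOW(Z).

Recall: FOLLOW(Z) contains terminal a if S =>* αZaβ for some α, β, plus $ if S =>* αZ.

We compute FOLLOW(Z) using the standard algorithm.
FOLLOW(S) starts with {$}.
FIRST(S) = {b}
FIRST(X) = {ε}
FIRST(Y) = {*, +, a, ε}
FIRST(Z) = {*, ε}
FOLLOW(S) = {$, b}
FOLLOW(X) = {$, *, b}
FOLLOW(Y) = {$, b}
FOLLOW(Z) = {$, *, b}
Therefore, FOLLOW(Z) = {$, *, b}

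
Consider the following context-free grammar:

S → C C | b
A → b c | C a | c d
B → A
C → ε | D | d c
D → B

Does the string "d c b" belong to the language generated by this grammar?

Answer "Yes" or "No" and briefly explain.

No - no valid derivation exists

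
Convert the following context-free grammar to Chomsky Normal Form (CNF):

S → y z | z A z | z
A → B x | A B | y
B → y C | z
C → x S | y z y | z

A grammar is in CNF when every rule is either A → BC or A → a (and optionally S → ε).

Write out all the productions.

TY → y; TZ → z; S → z; TX → x; A → y; B → z; C → z; S → TY TZ; S → TZ X0; X0 → A TZ; A → B TX; A → A B; B → TY C; C → TX S; C → TY X1; X1 → TZ TY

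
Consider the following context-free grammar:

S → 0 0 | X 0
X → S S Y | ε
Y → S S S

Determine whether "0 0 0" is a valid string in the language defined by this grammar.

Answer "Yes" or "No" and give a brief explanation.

No - no valid derivation exists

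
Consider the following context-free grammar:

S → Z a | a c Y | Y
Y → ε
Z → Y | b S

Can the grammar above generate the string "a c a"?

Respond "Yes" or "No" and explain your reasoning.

No - no valid derivation exists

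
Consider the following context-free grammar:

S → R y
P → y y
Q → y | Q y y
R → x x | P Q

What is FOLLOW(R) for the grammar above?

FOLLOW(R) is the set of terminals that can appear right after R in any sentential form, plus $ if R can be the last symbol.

We compute FOLLOW(R) using the standard algorithm.
FOLLOW(S) starts with {$}.
FIRST(P) = {y}
FIRST(Q) = {y}
FIRST(R) = {x, y}
FIRST(S) = {x, y}
FOLLOW(P) = {y}
FOLLOW(Q) = {y}
FOLLOW(R) = {y}
FOLLOW(S) = {$}
Therefore, FOLLOW(R) = {y}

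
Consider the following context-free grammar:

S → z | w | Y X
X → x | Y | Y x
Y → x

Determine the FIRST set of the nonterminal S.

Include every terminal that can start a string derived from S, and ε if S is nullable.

We compute FIRST(S) using the standard algorithm.
FIRST(S) = {w, x, z}
FIRST(X) = {x}
FIRST(Y) = {x}
Therefore, FIRST(S) = {w, x, z}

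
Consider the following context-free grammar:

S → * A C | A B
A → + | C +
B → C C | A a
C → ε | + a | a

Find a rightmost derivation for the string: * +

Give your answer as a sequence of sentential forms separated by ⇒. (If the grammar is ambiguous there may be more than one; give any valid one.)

S ⇒ * A C ⇒ * A ⇒ * +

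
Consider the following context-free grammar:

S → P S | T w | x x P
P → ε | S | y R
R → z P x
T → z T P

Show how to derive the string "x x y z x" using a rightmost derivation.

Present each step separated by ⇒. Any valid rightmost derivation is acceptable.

S ⇒ x x P ⇒ x x y R ⇒ x x y z P x ⇒ x x y z x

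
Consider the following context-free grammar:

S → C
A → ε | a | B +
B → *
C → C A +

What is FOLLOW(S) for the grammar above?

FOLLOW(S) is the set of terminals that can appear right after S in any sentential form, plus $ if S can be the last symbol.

We compute FOLLOW(S) using the standard algorithm.
FOLLOW(S) starts with {$}.
FIRST(A) = {*, a, ε}
FIRST(B) = {*}
FIRST(C) = {}
FIRST(S) = {}
FOLLOW(A) = {+}
FOLLOW(B) = {+}
FOLLOW(C) = {$, *, +, a}
FOLLOW(S) = {$}
Therefore, FOLLOW(S) = {$}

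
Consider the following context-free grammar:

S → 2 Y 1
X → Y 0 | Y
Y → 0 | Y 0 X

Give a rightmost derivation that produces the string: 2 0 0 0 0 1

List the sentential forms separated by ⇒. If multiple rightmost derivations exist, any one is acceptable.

S ⇒ 2 Y 1 ⇒ 2 Y 0 X 1 ⇒ 2 Y 0 Y 0 1 ⇒ 2 Y 0 0 0 1 ⇒ 2 0 0 0 0 1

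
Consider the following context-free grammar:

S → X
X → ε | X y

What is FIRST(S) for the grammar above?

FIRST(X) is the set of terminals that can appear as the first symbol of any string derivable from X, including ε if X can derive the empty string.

We compute FIRST(S) using the standard algorithm.
FIRST(S) = {y, ε}
FIRST(X) = {y, ε}
Therefore, FIRST(S) = {y, ε}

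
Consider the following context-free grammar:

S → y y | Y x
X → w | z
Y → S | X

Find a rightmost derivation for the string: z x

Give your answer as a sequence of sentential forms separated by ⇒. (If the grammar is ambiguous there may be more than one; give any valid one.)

S ⇒ Y x ⇒ X x ⇒ z x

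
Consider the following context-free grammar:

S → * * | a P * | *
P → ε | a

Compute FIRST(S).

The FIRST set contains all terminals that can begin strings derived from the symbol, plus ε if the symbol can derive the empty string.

We compute FIRST(S) using the standard algorithm.
FIRST(P) = {a, ε}
FIRST(S) = {*, a}
Therefore, FIRST(S) = {*, a}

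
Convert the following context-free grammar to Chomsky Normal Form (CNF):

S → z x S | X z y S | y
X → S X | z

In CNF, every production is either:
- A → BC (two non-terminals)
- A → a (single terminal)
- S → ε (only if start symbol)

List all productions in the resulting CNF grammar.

TZ → z; TX → x; TY → y; S → y; X → z; S → TZ X0; X0 → TX S; S → X X1; X1 → TZ X2; X2 → TY S; X → S X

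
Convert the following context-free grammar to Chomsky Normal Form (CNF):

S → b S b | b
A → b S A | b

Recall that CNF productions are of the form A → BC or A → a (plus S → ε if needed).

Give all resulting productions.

TB → b; S → b; A → b; S → TB X0; X0 → S TB; A → TB X1; X1 → S A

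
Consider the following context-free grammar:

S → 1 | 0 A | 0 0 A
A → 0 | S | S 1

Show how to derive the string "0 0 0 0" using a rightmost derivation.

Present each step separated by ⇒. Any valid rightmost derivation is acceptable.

S ⇒ 0 A ⇒ 0 S ⇒ 0 0 0 A ⇒ 0 0 0 0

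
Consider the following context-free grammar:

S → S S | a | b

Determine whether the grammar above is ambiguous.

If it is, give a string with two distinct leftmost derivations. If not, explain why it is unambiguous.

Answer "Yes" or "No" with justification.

Yes - the string 'b b b b a' has two distinct leftmost derivations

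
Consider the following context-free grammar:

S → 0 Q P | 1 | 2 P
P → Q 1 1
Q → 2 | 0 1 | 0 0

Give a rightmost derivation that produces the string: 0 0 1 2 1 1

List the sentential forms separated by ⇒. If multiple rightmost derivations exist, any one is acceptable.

S ⇒ 0 Q P ⇒ 0 Q Q 1 1 ⇒ 0 Q 2 1 1 ⇒ 0 0 1 2 1 1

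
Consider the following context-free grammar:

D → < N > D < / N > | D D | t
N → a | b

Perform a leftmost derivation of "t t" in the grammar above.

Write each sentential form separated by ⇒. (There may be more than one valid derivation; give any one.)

D ⇒ D D ⇒ t D ⇒ t t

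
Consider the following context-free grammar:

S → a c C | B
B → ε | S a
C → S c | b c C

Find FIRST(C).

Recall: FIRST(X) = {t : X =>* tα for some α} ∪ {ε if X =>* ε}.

We compute FIRST(C) using the standard algorithm.
FIRST(B) = {a, ε}
FIRST(C) = {a, b, c}
FIRST(S) = {a, ε}
Therefore, FIRST(C) = {a, b, c}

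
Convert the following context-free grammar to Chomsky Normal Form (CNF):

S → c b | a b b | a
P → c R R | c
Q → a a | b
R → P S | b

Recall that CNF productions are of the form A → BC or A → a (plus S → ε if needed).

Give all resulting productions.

TC → c; TB → b; TA → a; S → a; P → c; Q → b; R → b; S → TC TB; S → TA X0; X0 → TB TB; P → TC X1; X1 → R R; Q → TA TA; R → P S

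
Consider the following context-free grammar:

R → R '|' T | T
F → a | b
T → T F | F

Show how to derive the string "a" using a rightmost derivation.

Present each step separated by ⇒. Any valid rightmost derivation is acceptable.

R ⇒ T ⇒ F ⇒ a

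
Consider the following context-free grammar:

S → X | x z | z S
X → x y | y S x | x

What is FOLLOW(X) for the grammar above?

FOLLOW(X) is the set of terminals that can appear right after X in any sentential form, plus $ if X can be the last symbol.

We compute FOLLOW(X) using the standard algorithm.
FOLLOW(S) starts with {$}.
FIRST(S) = {x, y, z}
FIRST(X) = {x, y}
FOLLOW(S) = {$, x}
FOLLOW(X) = {$, x}
Therefore, FOLLOW(X) = {$, x}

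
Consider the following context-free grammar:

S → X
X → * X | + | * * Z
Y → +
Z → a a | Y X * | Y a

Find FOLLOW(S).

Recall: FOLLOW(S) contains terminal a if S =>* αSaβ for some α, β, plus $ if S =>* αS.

We compute FOLLOW(S) using the standard algorithm.
FOLLOW(S) starts with {$}.
FIRST(S) = {*, +}
FIRST(X) = {*, +}
FIRST(Y) = {+}
FIRST(Z) = {+, a}
FOLLOW(S) = {$}
FOLLOW(X) = {$, *}
FOLLOW(Y) = {*, +, a}
FOLLOW(Z) = {$, *}
Therefore, FOLLOW(S) = {$}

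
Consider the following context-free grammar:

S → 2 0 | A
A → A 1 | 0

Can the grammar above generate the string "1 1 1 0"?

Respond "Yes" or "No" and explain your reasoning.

No - no valid derivation exists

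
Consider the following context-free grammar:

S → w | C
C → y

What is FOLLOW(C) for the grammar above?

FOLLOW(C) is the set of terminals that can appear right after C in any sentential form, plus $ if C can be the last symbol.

We compute FOLLOW(C) using the standard algorithm.
FOLLOW(S) starts with {$}.
FIRST(C) = {y}
FIRST(S) = {w, y}
FOLLOW(C) = {$}
FOLLOW(S) = {$}
Therefore, FOLLOW(C) = {$}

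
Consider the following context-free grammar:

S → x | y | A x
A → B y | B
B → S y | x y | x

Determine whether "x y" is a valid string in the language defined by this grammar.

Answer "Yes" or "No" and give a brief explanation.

No - no valid derivation exists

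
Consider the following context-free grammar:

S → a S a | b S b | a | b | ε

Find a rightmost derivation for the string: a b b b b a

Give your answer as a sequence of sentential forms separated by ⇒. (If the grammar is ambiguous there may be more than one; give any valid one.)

S ⇒ a S a ⇒ a b S b a ⇒ a b b S b b a ⇒ a b b b b a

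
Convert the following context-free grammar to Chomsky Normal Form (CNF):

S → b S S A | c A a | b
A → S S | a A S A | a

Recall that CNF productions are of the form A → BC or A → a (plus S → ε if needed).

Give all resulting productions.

TB → b; TC → c; TA → a; S → b; A → a; S → TB X0; X0 → S X1; X1 → S A; S → TC X2; X2 → A TA; A → S S; A → TA X3; X3 → A X4; X4 → S A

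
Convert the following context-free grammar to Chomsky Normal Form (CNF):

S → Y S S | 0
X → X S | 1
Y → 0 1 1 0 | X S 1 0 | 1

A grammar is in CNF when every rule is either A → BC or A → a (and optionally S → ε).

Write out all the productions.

S → 0; X → 1; T0 → 0; T1 → 1; Y → 1; S → Y X0; X0 → S S; X → X S; Y → T0 X1; X1 → T1 X2; X2 → T1 T0; Y → X X3; X3 → S X4; X4 → T1 T0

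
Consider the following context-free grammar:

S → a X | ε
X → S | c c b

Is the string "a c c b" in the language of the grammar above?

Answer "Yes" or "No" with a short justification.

Yes - a valid derivation exists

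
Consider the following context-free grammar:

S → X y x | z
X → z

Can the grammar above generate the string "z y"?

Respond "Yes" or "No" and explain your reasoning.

No - no valid derivation exists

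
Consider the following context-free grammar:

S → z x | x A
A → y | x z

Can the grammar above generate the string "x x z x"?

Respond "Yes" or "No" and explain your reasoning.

No - no valid derivation exists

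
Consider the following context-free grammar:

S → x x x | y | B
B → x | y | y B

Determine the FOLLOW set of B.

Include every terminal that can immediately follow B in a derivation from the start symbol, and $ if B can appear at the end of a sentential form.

We compute FOLLOW(B) using the standard algorithm.
FOLLOW(S) starts with {$}.
FIRST(B) = {x, y}
FIRST(S) = {x, y}
FOLLOW(B) = {$}
FOLLOW(S) = {$}
Therefore, FOLLOW(B) = {$}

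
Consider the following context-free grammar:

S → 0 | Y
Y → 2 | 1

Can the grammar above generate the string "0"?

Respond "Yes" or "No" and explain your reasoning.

Yes - a valid derivation exists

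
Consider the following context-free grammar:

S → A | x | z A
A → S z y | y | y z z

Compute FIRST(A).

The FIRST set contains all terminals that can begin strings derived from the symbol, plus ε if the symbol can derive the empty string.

We compute FIRST(A) using the standard algorithm.
FIRST(A) = {x, y, z}
FIRST(S) = {x, y, z}
Therefore, FIRST(A) = {x, y, z}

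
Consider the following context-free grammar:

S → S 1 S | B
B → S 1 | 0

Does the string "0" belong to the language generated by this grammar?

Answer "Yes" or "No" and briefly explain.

Yes - a valid derivation exists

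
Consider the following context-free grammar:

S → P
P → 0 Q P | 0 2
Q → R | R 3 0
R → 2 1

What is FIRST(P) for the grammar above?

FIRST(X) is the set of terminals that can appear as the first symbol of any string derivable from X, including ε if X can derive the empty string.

We compute FIRST(P) using the standard algorithm.
FIRST(P) = {0}
FIRST(Q) = {2}
FIRST(R) = {2}
FIRST(S) = {0}
Therefore, FIRST(P) = {0}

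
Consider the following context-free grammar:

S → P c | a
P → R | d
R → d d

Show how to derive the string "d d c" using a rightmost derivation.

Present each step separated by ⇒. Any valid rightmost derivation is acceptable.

S ⇒ P c ⇒ R c ⇒ d d c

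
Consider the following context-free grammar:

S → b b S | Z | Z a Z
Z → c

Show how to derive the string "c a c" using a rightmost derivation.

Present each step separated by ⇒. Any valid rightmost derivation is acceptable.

S ⇒ Z a Z ⇒ Z a c ⇒ c a c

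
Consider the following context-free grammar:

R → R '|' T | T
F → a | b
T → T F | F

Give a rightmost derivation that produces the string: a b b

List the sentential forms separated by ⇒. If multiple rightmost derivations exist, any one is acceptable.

R ⇒ T ⇒ T F ⇒ T b ⇒ T F b ⇒ T b b ⇒ F b b ⇒ a b b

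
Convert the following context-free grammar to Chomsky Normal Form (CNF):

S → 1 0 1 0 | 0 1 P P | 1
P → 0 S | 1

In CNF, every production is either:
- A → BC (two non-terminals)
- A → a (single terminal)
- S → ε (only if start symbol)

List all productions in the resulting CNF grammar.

T1 → 1; T0 → 0; S → 1; P → 1; S → T1 X0; X0 → T0 X1; X1 → T1 T0; S → T0 X2; X2 → T1 X3; X3 → P P; P → T0 S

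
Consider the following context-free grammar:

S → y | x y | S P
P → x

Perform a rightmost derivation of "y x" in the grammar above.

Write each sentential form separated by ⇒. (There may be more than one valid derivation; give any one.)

S ⇒ S P ⇒ S x ⇒ y x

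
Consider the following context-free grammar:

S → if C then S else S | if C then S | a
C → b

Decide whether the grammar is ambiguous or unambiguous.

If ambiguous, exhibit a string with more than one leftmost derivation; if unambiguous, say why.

Ambiguous - the string 'if b then if b then if b then a else a else a' has two distinct leftmost derivations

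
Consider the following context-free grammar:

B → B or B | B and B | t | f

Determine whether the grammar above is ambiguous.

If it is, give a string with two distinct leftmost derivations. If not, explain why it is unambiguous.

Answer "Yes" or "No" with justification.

Yes - the string 'f and t and t or t' has two distinct leftmost derivations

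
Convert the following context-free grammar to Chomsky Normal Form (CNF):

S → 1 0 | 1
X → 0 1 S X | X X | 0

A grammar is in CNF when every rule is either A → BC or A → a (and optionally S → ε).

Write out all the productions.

T1 → 1; T0 → 0; S → 1; X → 0; S → T1 T0; X → T0 X0; X0 → T1 X1; X1 → S X; X → X X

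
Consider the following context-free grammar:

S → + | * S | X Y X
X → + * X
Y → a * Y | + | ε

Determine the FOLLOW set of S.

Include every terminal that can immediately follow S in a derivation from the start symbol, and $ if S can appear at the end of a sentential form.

We compute FOLLOW(S) using the standard algorithm.
FOLLOW(S) starts with {$}.
FIRST(S) = {*, +}
FIRST(X) = {+}
FIRST(Y) = {+, a, ε}
FOLLOW(S) = {$}
FOLLOW(X) = {$, +, a}
FOLLOW(Y) = {+}
Therefore, FOLLOW(S) = {$}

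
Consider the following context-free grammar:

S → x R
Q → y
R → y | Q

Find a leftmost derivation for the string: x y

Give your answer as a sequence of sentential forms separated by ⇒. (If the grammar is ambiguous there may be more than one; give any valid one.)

S ⇒ x R ⇒ x Q ⇒ x y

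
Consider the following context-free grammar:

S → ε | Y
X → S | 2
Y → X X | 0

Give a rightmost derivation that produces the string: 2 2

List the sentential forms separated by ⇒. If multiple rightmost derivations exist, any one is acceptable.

S ⇒ Y ⇒ X X ⇒ X 2 ⇒ 2 2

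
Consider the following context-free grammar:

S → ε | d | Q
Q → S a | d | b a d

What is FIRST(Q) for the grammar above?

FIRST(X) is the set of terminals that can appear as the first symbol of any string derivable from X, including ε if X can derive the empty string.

We compute FIRST(Q) using the standard algorithm.
FIRST(Q) = {a, b, d}
FIRST(S) = {a, b, d, ε}
Therefore, FIRST(Q) = {a, b, d}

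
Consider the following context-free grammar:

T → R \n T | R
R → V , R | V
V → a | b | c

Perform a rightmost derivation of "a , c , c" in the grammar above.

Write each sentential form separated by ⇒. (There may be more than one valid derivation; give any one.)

T ⇒ R ⇒ V , R ⇒ V , V , R ⇒ V , V , V ⇒ V , V , c ⇒ V , c , c ⇒ a , c , c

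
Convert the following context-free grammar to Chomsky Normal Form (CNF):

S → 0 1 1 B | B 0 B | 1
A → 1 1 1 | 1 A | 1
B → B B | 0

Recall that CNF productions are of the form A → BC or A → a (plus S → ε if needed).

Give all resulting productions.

T0 → 0; T1 → 1; S → 1; A → 1; B → 0; S → T0 X0; X0 → T1 X1; X1 → T1 B; S → B X2; X2 → T0 B; A → T1 X3; X3 → T1 T1; A → T1 A; B → B B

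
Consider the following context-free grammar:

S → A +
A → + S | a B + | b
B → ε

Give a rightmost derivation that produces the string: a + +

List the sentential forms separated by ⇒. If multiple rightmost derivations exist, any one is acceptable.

S ⇒ A + ⇒ a B + + ⇒ a + +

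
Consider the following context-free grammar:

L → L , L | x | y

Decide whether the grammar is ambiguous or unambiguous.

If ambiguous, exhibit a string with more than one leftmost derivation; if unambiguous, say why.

Ambiguous - the string 'x , y , y , y' has two distinct leftmost derivations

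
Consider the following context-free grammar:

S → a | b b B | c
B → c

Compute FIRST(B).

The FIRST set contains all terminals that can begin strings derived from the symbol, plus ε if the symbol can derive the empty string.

We compute FIRST(B) using the standard algorithm.
FIRST(B) = {c}
FIRST(S) = {a, b, c}
Therefore, FIRST(B) = {c}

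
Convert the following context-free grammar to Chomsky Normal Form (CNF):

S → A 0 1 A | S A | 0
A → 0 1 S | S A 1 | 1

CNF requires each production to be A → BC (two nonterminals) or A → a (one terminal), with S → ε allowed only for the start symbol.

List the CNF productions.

T0 → 0; T1 → 1; S → 0; A → 1; S → A X0; X0 → T0 X1; X1 → T1 A; S → S A; A → T0 X2; X2 → T1 S; A → S X3; X3 → A T1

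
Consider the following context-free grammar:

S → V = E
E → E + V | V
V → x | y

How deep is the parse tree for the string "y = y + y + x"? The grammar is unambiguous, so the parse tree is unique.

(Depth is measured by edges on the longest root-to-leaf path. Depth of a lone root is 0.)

5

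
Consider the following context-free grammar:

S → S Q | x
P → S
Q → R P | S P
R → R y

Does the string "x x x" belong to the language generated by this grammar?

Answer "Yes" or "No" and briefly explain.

Yes - a valid derivation exists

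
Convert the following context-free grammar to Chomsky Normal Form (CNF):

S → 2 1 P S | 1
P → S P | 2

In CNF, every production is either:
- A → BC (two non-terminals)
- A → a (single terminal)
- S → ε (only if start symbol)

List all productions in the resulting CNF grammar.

T2 → 2; T1 → 1; S → 1; P → 2; S → T2 X0; X0 → T1 X1; X1 → P S; P → S P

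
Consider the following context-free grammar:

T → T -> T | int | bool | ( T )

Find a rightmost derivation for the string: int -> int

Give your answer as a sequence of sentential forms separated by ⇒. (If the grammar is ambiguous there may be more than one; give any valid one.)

T ⇒ T -> T ⇒ T -> int ⇒ int -> int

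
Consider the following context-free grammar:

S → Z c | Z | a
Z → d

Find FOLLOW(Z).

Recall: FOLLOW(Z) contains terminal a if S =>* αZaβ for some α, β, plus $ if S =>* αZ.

We compute FOLLOW(Z) using the standard algorithm.
FOLLOW(S) starts with {$}.
FIRST(S) = {a, d}
FIRST(Z) = {d}
FOLLOW(S) = {$}
FOLLOW(Z) = {$, c}
Therefore, FOLLOW(Z) = {$, c}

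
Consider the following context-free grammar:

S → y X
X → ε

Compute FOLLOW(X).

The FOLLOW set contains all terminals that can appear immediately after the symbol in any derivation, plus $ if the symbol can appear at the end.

We compute FOLLOW(X) using the standard algorithm.
FOLLOW(S) starts with {$}.
FIRST(S) = {y}
FIRST(X) = {ε}
FOLLOW(S) = {$}
FOLLOW(X) = {$}
Therefore, FOLLOW(X) = {$}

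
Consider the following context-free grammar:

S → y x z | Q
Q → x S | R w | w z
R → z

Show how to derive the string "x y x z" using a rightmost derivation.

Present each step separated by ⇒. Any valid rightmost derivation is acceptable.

S ⇒ Q ⇒ x S ⇒ x y x z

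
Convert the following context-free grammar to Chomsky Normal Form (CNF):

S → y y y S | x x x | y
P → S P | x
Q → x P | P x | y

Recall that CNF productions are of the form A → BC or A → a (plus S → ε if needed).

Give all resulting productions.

TY → y; TX → x; S → y; P → x; Q → y; S → TY X0; X0 → TY X1; X1 → TY S; S → TX X2; X2 → TX TX; P → S P; Q → TX P; Q → P TX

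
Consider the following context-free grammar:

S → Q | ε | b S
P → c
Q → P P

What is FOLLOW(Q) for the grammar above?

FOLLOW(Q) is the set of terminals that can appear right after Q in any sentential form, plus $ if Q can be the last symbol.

We compute FOLLOW(Q) using the standard algorithm.
FOLLOW(S) starts with {$}.
FIRST(P) = {c}
FIRST(Q) = {c}
FIRST(S) = {b, c, ε}
FOLLOW(P) = {$, c}
FOLLOW(Q) = {$}
FOLLOW(S) = {$}
Therefore, FOLLOW(Q) = {$}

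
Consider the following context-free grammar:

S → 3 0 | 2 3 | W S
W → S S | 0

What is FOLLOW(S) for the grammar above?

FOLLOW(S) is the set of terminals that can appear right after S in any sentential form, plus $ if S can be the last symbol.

We compute FOLLOW(S) using the standard algorithm.
FOLLOW(S) starts with {$}.
FIRST(S) = {0, 2, 3}
FIRST(W) = {0, 2, 3}
FOLLOW(S) = {$, 0, 2, 3}
FOLLOW(W) = {0, 2, 3}
Therefore, FOLLOW(S) = {$, 0, 2, 3}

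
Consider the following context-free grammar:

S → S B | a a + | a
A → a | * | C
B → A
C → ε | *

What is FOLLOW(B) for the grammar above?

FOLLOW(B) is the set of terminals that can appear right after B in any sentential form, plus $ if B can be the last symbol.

We compute FOLLOW(B) using the standard algorithm.
FOLLOW(S) starts with {$}.
FIRST(A) = {*, a, ε}
FIRST(B) = {*, a, ε}
FIRST(C) = {*, ε}
FIRST(S) = {a}
FOLLOW(A) = {$, *, a}
FOLLOW(B) = {$, *, a}
FOLLOW(C) = {$, *, a}
FOLLOW(S) = {$, *, a}
Therefore, FOLLOW(B) = {$, *, a}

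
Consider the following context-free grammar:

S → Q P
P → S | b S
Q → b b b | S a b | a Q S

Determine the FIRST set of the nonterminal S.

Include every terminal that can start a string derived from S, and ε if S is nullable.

We compute FIRST(S) using the standard algorithm.
FIRST(P) = {a, b}
FIRST(Q) = {a, b}
FIRST(S) = {a, b}
Therefore, FIRST(S) = {a, b}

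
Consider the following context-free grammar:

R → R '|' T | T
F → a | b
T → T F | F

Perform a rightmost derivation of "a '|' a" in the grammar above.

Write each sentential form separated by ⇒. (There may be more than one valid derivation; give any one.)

R ⇒ R '|' T ⇒ R '|' F ⇒ R '|' a ⇒ T '|' a ⇒ F '|' a ⇒ a '|' a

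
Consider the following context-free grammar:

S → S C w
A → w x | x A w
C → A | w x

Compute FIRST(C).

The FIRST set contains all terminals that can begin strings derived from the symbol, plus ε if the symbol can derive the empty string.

We compute FIRST(C) using the standard algorithm.
FIRST(A) = {w, x}
FIRST(C) = {w, x}
FIRST(S) = {}
Therefore, FIRST(C) = {w, x}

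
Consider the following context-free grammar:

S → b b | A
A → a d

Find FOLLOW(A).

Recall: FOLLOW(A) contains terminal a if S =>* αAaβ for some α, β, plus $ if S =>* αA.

We compute FOLLOW(A) using the standard algorithm.
FOLLOW(S) starts with {$}.
FIRST(A) = {a}
FIRST(S) = {a, b}
FOLLOW(A) = {$}
FOLLOW(S) = {$}
Therefore, FOLLOW(A) = {$}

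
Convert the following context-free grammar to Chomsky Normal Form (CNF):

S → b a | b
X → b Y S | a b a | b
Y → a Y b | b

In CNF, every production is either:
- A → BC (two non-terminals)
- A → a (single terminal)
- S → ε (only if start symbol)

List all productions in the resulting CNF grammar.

TB → b; TA → a; S → b; X → b; Y → b; S → TB TA; X → TB X0; X0 → Y S; X → TA X1; X1 → TB TA; Y → TA X2; X2 → Y TB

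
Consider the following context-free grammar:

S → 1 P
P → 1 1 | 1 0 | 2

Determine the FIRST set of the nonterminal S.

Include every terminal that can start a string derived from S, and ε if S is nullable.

We compute FIRST(S) using the standard algorithm.
FIRST(P) = {1, 2}
FIRST(S) = {1}
Therefore, FIRST(S) = {1}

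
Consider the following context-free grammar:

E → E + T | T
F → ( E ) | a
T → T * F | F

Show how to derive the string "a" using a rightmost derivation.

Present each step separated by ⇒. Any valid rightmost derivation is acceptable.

E ⇒ T ⇒ F ⇒ a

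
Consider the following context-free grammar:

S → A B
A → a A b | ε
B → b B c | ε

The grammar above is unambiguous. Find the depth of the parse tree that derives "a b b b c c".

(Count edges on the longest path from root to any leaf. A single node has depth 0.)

4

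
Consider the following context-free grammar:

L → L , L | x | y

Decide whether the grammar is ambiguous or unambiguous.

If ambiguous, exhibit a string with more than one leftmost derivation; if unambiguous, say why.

Ambiguous - the string 'y , y , x' has two distinct leftmost derivations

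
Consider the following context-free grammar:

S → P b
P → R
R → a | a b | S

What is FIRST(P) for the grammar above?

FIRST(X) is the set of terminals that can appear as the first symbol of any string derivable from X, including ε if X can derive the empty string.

We compute FIRST(P) using the standard algorithm.
FIRST(P) = {a}
FIRST(R) = {a}
FIRST(S) = {a}
Therefore, FIRST(P) = {a}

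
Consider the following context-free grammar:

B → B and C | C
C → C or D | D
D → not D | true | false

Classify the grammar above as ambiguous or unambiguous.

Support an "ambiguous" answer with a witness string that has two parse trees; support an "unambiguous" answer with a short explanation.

Unambiguous - every string in the language has a unique parse tree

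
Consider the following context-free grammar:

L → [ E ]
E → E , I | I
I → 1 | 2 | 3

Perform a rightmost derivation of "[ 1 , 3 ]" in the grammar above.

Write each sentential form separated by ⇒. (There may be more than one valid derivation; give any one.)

L ⇒ [ E ] ⇒ [ E , I ] ⇒ [ E , 3 ] ⇒ [ I , 3 ] ⇒ [ 1 , 3 ]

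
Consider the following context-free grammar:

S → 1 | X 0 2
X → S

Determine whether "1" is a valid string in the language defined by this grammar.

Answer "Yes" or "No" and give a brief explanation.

Yes - a valid derivation exists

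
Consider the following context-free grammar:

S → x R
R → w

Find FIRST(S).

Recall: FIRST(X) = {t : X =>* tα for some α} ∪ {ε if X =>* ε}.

We compute FIRST(S) using the standard algorithm.
FIRST(R) = {w}
FIRST(S) = {x}
Therefore, FIRST(S) = {x}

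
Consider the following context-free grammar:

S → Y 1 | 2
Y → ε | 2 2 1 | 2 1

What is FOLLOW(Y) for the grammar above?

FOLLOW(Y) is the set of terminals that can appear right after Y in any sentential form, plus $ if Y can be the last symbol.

We compute FOLLOW(Y) using the standard algorithm.
FOLLOW(S) starts with {$}.
FIRST(S) = {1, 2}
FIRST(Y) = {2, ε}
FOLLOW(S) = {$}
FOLLOW(Y) = {1}
Therefore, FOLLOW(Y) = {1}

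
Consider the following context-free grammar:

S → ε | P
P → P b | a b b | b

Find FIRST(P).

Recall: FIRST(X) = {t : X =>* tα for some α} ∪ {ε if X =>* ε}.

We compute FIRST(P) using the standard algorithm.
FIRST(P) = {a, b}
FIRST(S) = {a, b, ε}
Therefore, FIRST(P) = {a, b}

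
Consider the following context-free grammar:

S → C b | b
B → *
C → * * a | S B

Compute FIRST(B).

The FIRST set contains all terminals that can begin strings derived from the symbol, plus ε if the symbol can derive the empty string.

We compute FIRST(B) using the standard algorithm.
FIRST(B) = {*}
FIRST(C) = {*, b}
FIRST(S) = {*, b}
Therefore, FIRST(B) = {*}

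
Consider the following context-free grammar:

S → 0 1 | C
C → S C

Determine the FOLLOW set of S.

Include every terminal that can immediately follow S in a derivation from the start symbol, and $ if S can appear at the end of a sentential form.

We compute FOLLOW(S) using the standard algorithm.
FOLLOW(S) starts with {$}.
FIRST(C) = {0}
FIRST(S) = {0}
FOLLOW(C) = {$, 0}
FOLLOW(S) = {$, 0}
Therefore, FOLLOW(S) = {$, 0}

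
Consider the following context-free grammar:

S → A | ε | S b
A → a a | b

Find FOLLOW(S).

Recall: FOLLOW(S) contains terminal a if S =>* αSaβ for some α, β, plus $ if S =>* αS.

We compute FOLLOW(S) using the standard algorithm.
FOLLOW(S) starts with {$}.
FIRST(A) = {a, b}
FIRST(S) = {a, b, ε}
FOLLOW(A) = {$, b}
FOLLOW(S) = {$, b}
Therefore, FOLLOW(S) = {$, b}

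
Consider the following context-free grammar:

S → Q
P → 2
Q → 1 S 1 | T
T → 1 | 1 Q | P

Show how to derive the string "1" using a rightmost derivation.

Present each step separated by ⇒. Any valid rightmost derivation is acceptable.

S ⇒ Q ⇒ T ⇒ 1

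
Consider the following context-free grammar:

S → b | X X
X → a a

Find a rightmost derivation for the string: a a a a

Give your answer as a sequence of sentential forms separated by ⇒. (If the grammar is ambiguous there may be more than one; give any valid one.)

S ⇒ X X ⇒ X a a ⇒ a a a a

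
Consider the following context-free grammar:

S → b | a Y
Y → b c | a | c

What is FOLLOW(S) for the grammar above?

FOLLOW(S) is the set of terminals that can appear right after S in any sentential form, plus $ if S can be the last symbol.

We compute FOLLOW(S) using the standard algorithm.
FOLLOW(S) starts with {$}.
FIRST(S) = {a, b}
FIRST(Y) = {a, b, c}
FOLLOW(S) = {$}
FOLLOW(Y) = {$}
Therefore, FOLLOW(S) = {$}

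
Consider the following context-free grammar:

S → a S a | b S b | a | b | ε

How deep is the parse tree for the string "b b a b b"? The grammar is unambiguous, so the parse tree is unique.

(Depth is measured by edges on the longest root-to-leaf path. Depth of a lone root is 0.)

3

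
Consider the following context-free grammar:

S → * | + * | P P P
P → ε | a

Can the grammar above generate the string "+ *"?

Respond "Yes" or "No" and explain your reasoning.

Yes - a valid derivation exists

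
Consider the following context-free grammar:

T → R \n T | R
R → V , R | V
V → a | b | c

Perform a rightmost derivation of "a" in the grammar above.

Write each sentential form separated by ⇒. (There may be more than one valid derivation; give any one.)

T ⇒ R ⇒ V ⇒ a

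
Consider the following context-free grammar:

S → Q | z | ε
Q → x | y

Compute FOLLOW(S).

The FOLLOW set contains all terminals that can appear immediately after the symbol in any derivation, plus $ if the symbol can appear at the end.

We compute FOLLOW(S) using the standard algorithm.
FOLLOW(S) starts with {$}.
FIRST(Q) = {x, y}
FIRST(S) = {x, y, z, ε}
FOLLOW(Q) = {$}
FOLLOW(S) = {$}
Therefore, FOLLOW(S) = {$}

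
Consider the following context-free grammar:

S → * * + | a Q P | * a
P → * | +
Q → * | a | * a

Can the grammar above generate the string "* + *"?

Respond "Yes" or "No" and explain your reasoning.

No - no valid derivation exists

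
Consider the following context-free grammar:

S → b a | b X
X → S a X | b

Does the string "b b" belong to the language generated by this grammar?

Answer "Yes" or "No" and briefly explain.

Yes - a valid derivation exists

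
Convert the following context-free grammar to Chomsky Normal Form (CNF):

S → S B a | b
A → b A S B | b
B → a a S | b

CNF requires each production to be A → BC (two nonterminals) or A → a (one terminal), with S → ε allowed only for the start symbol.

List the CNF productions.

TA → a; S → b; TB → b; A → b; B → b; S → S X0; X0 → B TA; A → TB X1; X1 → A X2; X2 → S B; B → TA X3; X3 → TA S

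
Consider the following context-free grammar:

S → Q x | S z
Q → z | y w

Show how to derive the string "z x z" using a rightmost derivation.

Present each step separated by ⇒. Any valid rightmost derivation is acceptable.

S ⇒ S z ⇒ Q x z ⇒ z x z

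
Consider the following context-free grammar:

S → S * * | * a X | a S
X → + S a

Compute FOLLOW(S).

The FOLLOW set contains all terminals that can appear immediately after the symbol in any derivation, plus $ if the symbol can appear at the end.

We compute FOLLOW(S) using the standard algorithm.
FOLLOW(S) starts with {$}.
FIRST(S) = {*, a}
FIRST(X) = {+}
FOLLOW(S) = {$, *, a}
FOLLOW(X) = {$, *, a}
Therefore, FOLLOW(S) = {$, *, a}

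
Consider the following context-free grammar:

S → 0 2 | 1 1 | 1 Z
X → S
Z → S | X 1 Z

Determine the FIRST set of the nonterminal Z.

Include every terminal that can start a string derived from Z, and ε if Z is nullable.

We compute FIRST(Z) using the standard algorithm.
FIRST(S) = {0, 1}
FIRST(X) = {0, 1}
FIRST(Z) = {0, 1}
Therefore, FIRST(Z) = {0, 1}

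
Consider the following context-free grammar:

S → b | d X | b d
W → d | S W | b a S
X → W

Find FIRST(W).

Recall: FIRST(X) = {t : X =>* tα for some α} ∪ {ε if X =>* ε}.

We compute FIRST(W) using the standard algorithm.
FIRST(S) = {b, d}
FIRST(W) = {b, d}
FIRST(X) = {b, d}
Therefore, FIRST(W) = {b, d}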